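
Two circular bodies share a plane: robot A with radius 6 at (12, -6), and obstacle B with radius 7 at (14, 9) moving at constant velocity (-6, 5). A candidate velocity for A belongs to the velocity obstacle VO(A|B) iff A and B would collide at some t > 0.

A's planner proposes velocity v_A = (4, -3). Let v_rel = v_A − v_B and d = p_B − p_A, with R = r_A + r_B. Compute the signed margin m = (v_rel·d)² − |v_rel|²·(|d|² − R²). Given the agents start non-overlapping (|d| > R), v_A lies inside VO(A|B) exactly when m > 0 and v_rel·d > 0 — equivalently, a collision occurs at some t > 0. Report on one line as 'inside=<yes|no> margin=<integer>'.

d = (2, 15),  |d|² = 229;  R = 6+7 = 13,  c = 229−13² = 60
v_rel = (10, -8),  |v_rel|² = 164;  v_rel·d = (10)·(2) + (-8)·(15) = -100
164·t² + 200·t + 60 = 0  ⇒  m = (-100)² − 164·60 = 160
m = 160 > 0,  v_rel·d = -100 < 0  ⇒  outside

inside=no margin=160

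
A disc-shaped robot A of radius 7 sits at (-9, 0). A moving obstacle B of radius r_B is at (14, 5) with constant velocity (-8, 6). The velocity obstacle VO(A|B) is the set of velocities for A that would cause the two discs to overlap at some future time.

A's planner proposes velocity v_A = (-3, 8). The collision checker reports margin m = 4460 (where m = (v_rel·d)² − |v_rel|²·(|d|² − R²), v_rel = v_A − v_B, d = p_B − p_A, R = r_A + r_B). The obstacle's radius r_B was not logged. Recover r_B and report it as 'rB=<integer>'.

m = 4460
d = (23, 5);  v_rel = (5, 2),  |v_rel|² = 29
v_rel×d = (5)·(5) − (2)·(23) = -21
since m = R²·29 − (-21)²:  R² = (441 + 4460) / 29 = 169
R = √169 = 13  ⇒  r_B = 13 − 7 = 6

rB=6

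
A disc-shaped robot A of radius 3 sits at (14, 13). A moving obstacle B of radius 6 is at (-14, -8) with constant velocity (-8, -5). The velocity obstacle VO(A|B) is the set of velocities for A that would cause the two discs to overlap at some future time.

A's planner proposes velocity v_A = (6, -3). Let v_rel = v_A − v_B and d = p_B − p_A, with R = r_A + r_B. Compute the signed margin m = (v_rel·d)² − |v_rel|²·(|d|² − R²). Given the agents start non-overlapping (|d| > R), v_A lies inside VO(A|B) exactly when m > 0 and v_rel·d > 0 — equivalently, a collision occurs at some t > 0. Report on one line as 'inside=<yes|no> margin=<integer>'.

d = (-28, -21),  |d|² = 1225;  R = 3+6 = 9,  c = 1225−9² = 1144
v_rel = (14, 2),  |v_rel|² = 200;  v_rel·d = (14)·(-28) + (2)·(-21) = -434
200·t² + 868·t + 1144 = 0  ⇒  m = (-434)² − 200·1144 = -40444
m = -40444 < 0,  v_rel·d = -434 < 0  ⇒  outside

inside=no margin=-40444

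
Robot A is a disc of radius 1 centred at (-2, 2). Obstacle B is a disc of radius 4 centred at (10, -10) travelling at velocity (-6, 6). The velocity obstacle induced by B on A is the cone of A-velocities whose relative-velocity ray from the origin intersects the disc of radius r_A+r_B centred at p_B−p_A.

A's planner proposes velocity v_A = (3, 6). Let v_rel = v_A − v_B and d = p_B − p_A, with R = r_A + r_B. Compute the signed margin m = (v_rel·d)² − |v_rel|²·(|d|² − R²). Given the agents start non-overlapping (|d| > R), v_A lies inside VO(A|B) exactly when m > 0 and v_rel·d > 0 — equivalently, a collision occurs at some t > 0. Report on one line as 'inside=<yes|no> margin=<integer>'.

d = (12, -12),  |d|² = 288;  R = 1+4 = 5,  c = 288−5² = 263
v_rel = (9, 0),  |v_rel|² = 81;  v_rel·d = (9)·(12) + (0)·(-12) = 108
81·t² − 216·t + 263 = 0  ⇒  m = 108² − 81·263 = -9639
m = -9639 < 0,  v_rel·d = 108 > 0  ⇒  outside

inside=no margin=-9639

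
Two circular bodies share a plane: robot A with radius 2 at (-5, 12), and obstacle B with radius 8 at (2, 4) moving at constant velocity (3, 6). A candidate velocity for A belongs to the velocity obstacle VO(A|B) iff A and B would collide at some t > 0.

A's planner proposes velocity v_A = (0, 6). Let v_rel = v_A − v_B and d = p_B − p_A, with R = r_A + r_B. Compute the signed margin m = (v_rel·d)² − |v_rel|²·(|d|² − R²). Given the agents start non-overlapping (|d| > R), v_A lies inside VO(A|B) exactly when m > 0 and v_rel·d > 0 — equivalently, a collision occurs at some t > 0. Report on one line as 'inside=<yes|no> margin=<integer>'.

d = (7, -8),  |d|² = 113;  R = 2+8 = 10,  c = 113−10² = 13
v_rel = (-3, 0),  |v_rel|² = 9;  v_rel·d = (-3)·(7) + (0)·(-8) = -21
9·t² + 42·t + 13 = 0  ⇒  m = (-21)² − 9·13 = 324
m = 324 > 0,  v_rel·d = -21 < 0  ⇒  outside

inside=no margin=324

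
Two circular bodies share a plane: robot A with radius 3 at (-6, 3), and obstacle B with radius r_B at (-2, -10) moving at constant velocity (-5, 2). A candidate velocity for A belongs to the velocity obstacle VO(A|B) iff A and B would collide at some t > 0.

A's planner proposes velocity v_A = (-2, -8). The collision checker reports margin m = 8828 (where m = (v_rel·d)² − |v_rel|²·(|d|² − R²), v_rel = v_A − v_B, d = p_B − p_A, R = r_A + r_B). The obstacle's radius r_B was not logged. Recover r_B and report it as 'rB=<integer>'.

m = 8828
d = (4, -13);  v_rel = (3, -10),  |v_rel|² = 109
v_rel×d = (3)·(-13) − (-10)·(4) = 1
since m = R²·109 − 1²:  R² = (1 + 8828) / 109 = 81
R = √81 = 9  ⇒  r_B = 9 − 3 = 6

rB=6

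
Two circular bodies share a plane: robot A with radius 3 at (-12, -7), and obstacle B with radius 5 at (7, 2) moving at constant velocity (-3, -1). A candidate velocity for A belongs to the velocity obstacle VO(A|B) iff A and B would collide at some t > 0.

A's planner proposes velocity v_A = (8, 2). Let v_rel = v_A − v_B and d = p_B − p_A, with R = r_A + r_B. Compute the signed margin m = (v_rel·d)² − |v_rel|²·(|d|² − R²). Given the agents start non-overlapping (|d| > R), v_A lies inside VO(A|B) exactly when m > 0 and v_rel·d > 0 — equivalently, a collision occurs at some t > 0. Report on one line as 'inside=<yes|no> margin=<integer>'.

d = (19, 9),  |d|² = 442;  R = 3+5 = 8,  c = 442−8² = 378
v_rel = (11, 3),  |v_rel|² = 130;  v_rel·d = (11)·(19) + (3)·(9) = 236
130·t² − 472·t + 378 = 0  ⇒  m = 236² − 130·378 = 6556
m = 6556 > 0,  v_rel·d = 236 > 0  ⇒  inside

inside=yes margin=6556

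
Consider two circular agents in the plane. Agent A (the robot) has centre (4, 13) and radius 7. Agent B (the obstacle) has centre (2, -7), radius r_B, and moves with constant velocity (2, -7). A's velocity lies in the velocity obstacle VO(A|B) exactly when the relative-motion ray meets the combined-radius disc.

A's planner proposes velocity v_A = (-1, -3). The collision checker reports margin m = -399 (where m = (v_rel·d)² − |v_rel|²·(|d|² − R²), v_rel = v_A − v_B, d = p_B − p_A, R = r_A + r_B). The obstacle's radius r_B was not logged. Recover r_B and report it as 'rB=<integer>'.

m = -399
d = (-2, -20);  v_rel = (-3, 4),  |v_rel|² = 25
v_rel×d = (-3)·(-20) − (4)·(-2) = 68
since m = R²·25 − 68²:  R² = (4624 + -399) / 25 = 169
R = √169 = 13  ⇒  r_B = 13 − 7 = 6

rB=6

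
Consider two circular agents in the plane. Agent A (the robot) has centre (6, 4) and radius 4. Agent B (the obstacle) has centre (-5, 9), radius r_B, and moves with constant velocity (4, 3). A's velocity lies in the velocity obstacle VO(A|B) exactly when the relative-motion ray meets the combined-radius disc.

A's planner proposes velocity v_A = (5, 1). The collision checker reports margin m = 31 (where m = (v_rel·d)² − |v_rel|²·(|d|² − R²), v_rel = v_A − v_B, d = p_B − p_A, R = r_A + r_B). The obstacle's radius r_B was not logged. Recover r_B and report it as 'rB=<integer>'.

m = 31
d = (-11, 5);  v_rel = (1, -2),  |v_rel|² = 5
v_rel×d = (1)·(5) − (-2)·(-11) = -17
since m = R²·5 − (-17)²:  R² = (289 + 31) / 5 = 64
R = √64 = 8  ⇒  r_B = 8 − 4 = 4

rB=4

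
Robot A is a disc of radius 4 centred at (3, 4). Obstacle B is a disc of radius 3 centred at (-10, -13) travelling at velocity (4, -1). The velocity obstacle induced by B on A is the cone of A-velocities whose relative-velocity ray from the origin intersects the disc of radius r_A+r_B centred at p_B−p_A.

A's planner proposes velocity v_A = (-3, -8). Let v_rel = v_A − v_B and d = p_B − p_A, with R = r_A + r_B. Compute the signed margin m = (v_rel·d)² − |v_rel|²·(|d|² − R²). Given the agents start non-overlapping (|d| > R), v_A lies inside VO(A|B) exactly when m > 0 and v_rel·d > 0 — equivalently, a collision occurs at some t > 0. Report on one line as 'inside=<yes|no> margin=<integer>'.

d = (-13, -17),  |d|² = 458;  R = 4+3 = 7,  c = 458−7² = 409
v_rel = (-7, -7),  |v_rel|² = 98;  v_rel·d = (-7)·(-13) + (-7)·(-17) = 210
98·t² − 420·t + 409 = 0  ⇒  m = 210² − 98·409 = 4018
m = 4018 > 0,  v_rel·d = 210 > 0  ⇒  inside

inside=yes margin=4018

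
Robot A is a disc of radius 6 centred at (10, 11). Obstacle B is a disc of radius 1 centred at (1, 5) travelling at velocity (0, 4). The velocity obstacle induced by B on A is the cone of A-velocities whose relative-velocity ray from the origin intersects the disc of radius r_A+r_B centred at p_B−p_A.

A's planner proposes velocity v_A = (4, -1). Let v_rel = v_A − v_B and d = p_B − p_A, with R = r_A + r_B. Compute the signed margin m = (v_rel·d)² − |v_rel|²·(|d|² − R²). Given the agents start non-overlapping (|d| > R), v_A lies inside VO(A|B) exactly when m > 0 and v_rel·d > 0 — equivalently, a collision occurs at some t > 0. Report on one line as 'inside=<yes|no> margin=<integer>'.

d = (-9, -6),  |d|² = 117;  R = 6+1 = 7,  c = 117−7² = 68
v_rel = (4, -5),  |v_rel|² = 41;  v_rel·d = (4)·(-9) + (-5)·(-6) = -6
41·t² + 12·t + 68 = 0  ⇒  m = (-6)² − 41·68 = -2752
m = -2752 < 0,  v_rel·d = -6 < 0  ⇒  outside

inside=no margin=-2752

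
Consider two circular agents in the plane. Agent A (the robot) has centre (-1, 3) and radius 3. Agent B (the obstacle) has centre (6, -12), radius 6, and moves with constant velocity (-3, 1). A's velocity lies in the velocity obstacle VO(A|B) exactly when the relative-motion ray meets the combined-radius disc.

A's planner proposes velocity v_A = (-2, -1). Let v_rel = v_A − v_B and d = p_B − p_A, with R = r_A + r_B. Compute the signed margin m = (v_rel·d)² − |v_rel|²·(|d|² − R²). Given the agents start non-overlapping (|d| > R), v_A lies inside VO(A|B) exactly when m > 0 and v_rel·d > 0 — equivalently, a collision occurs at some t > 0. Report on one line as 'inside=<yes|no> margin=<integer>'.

d = (7, -15),  |d|² = 274;  R = 3+6 = 9,  c = 274−9² = 193
v_rel = (1, -2),  |v_rel|² = 5;  v_rel·d = (1)·(7) + (-2)·(-15) = 37
5·t² − 74·t + 193 = 0  ⇒  m = 37² − 5·193 = 404
m = 404 > 0,  v_rel·d = 37 > 0  ⇒  inside

inside=yes margin=404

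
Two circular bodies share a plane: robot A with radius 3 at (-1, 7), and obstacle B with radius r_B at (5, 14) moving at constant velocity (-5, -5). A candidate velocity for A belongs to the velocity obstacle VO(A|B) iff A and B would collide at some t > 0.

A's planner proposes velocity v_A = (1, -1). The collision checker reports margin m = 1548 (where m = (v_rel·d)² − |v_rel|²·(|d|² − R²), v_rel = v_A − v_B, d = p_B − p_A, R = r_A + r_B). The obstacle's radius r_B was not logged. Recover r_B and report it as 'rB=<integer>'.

m = 1548
d = (6, 7);  v_rel = (6, 4),  |v_rel|² = 52
v_rel×d = (6)·(7) − (4)·(6) = 18
since m = R²·52 − 18²:  R² = (324 + 1548) / 52 = 36
R = √36 = 6  ⇒  r_B = 6 − 3 = 3

rB=3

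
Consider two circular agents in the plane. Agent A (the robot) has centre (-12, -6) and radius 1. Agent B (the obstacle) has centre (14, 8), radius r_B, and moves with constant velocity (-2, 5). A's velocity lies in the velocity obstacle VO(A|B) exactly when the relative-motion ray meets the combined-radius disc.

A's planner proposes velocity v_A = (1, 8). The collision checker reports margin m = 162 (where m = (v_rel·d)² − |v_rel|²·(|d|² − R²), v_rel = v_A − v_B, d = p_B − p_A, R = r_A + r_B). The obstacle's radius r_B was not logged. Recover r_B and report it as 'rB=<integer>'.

m = 162
d = (26, 14);  v_rel = (3, 3),  |v_rel|² = 18
v_rel×d = (3)·(14) − (3)·(26) = -36
since m = R²·18 − (-36)²:  R² = (1296 + 162) / 18 = 81
R = √81 = 9  ⇒  r_B = 9 − 1 = 8

rB=8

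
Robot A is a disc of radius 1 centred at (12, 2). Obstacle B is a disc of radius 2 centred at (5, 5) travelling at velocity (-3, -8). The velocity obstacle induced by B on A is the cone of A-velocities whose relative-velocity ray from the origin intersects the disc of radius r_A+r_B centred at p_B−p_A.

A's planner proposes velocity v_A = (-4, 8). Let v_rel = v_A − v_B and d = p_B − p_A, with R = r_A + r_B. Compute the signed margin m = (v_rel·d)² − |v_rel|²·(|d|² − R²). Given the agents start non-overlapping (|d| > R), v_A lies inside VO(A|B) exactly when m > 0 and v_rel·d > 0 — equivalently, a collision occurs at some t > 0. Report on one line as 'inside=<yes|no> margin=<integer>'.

d = (-7, 3),  |d|² = 58;  R = 1+2 = 3,  c = 58−3² = 49
v_rel = (-1, 16),  |v_rel|² = 257;  v_rel·d = (-1)·(-7) + (16)·(3) = 55
257·t² − 110·t + 49 = 0  ⇒  m = 55² − 257·49 = -9568
m = -9568 < 0,  v_rel·d = 55 > 0  ⇒  outside

inside=no margin=-9568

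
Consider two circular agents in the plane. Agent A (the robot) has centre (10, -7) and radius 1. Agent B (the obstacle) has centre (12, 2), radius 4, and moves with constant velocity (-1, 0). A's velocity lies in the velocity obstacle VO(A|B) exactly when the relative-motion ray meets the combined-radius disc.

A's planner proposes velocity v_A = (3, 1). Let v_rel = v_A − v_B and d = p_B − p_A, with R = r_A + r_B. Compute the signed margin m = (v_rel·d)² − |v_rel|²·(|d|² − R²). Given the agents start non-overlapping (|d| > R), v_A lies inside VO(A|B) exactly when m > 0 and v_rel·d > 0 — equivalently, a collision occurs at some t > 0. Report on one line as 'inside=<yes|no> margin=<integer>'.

d = (2, 9),  |d|² = 85;  R = 1+4 = 5,  c = 85−5² = 60
v_rel = (4, 1),  |v_rel|² = 17;  v_rel·d = (4)·(2) + (1)·(9) = 17
17·t² − 34·t + 60 = 0  ⇒  m = 17² − 17·60 = -731
m = -731 < 0,  v_rel·d = 17 > 0  ⇒  outside

inside=no margin=-731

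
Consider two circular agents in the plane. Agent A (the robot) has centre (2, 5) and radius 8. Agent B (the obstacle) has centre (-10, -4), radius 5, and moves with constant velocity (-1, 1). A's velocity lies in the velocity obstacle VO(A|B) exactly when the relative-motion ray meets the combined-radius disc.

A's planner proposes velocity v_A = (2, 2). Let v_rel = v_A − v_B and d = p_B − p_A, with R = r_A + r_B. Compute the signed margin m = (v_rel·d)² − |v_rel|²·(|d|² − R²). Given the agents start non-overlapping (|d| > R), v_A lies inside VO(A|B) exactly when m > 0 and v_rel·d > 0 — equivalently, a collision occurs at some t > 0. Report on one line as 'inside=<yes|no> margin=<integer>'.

d = (-12, -9),  |d|² = 225;  R = 8+5 = 13,  c = 225−13² = 56
v_rel = (3, 1),  |v_rel|² = 10;  v_rel·d = (3)·(-12) + (1)·(-9) = -45
10·t² + 90·t + 56 = 0  ⇒  m = (-45)² − 10·56 = 1465
m = 1465 > 0,  v_rel·d = -45 < 0  ⇒  outside

inside=no margin=1465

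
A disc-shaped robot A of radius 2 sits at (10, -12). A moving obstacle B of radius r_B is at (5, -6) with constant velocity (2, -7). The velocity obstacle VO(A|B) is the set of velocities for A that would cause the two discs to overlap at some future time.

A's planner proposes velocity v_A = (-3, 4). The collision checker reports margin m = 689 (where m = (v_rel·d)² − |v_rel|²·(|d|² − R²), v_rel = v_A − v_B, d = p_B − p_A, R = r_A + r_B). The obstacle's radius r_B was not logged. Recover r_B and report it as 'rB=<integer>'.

m = 689
d = (-5, 6);  v_rel = (-5, 11),  |v_rel|² = 146
v_rel×d = (-5)·(6) − (11)·(-5) = 25
since m = R²·146 − 25²:  R² = (625 + 689) / 146 = 9
R = √9 = 3  ⇒  r_B = 3 − 2 = 1

rB=1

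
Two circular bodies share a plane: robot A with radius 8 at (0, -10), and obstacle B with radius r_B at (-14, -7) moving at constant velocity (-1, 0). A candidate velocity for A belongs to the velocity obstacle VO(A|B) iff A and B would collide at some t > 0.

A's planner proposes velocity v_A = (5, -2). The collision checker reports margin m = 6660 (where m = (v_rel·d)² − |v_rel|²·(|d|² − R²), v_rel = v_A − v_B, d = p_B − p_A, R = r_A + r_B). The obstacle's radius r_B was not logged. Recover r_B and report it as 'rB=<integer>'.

m = 6660
d = (-14, 3);  v_rel = (6, -2),  |v_rel|² = 40
v_rel×d = (6)·(3) − (-2)·(-14) = -10
since m = R²·40 − (-10)²:  R² = (100 + 6660) / 40 = 169
R = √169 = 13  ⇒  r_B = 13 − 8 = 5

rB=5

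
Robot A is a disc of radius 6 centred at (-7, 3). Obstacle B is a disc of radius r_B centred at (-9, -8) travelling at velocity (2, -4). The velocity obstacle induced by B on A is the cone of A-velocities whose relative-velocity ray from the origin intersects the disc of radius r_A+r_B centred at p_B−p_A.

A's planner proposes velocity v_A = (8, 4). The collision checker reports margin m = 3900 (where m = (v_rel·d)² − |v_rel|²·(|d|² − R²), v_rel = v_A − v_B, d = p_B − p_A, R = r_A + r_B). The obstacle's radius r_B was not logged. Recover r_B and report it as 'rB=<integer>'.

m = 3900
d = (-2, -11);  v_rel = (6, 8),  |v_rel|² = 100
v_rel×d = (6)·(-11) − (8)·(-2) = -50
since m = R²·100 − (-50)²:  R² = (2500 + 3900) / 100 = 64
R = √64 = 8  ⇒  r_B = 8 − 6 = 2

rB=2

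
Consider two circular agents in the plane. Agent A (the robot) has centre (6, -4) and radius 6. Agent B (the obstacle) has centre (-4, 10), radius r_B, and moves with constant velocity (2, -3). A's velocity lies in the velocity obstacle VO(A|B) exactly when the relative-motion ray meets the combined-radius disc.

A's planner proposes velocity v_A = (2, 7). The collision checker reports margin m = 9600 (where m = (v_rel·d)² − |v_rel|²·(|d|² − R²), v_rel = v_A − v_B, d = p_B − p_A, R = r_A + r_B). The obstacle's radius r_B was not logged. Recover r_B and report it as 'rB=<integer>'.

m = 9600
d = (-10, 14);  v_rel = (0, 10),  |v_rel|² = 100
v_rel×d = (0)·(14) − (10)·(-10) = 100
since m = R²·100 − 100²:  R² = (10000 + 9600) / 100 = 196
R = √196 = 14  ⇒  r_B = 14 − 6 = 8

rB=8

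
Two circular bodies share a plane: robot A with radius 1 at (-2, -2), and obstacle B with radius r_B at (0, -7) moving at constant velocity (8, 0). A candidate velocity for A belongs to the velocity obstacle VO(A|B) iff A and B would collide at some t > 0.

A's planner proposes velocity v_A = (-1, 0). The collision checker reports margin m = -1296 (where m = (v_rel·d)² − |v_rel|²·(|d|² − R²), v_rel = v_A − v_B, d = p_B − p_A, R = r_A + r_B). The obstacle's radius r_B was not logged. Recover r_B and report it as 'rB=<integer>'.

m = -1296
d = (2, -5);  v_rel = (-9, 0),  |v_rel|² = 81
v_rel×d = (-9)·(-5) − (0)·(2) = 45
since m = R²·81 − 45²:  R² = (2025 + -1296) / 81 = 9
R = √9 = 3  ⇒  r_B = 3 − 1 = 2

rB=2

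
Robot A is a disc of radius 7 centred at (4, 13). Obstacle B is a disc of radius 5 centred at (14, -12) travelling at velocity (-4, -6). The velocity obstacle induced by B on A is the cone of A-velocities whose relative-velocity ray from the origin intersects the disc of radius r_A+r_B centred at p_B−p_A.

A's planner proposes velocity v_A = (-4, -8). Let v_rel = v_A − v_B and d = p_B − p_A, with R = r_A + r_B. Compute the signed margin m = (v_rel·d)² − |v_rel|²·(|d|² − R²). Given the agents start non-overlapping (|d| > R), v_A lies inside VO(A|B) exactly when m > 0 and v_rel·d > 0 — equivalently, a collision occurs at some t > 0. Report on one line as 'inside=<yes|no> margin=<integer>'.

d = (10, -25),  |d|² = 725;  R = 7+5 = 12,  c = 725−12² = 581
v_rel = (0, -2),  |v_rel|² = 4;  v_rel·d = (0)·(10) + (-2)·(-25) = 50
4·t² − 100·t + 581 = 0  ⇒  m = 50² − 4·581 = 176
m = 176 > 0,  v_rel·d = 50 > 0  ⇒  inside

inside=yes margin=176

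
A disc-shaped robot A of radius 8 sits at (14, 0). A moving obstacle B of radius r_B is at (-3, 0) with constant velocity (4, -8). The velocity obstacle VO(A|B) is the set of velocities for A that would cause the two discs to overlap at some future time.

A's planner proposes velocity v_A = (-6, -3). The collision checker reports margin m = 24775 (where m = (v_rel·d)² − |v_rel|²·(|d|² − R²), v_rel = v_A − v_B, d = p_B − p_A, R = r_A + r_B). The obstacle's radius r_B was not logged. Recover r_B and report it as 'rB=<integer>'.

m = 24775
d = (-17, 0);  v_rel = (-10, 5),  |v_rel|² = 125
v_rel×d = (-10)·(0) − (5)·(-17) = 85
since m = R²·125 − 85²:  R² = (7225 + 24775) / 125 = 256
R = √256 = 16  ⇒  r_B = 16 − 8 = 8

rB=8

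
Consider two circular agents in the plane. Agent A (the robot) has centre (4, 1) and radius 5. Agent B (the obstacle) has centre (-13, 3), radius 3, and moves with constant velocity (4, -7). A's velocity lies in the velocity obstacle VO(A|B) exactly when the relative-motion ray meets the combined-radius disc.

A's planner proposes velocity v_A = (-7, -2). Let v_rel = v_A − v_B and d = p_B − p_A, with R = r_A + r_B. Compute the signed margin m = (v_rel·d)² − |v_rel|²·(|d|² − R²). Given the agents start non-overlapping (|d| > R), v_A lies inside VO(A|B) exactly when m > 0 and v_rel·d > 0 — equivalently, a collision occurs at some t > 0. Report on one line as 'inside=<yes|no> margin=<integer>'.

d = (-17, 2),  |d|² = 293;  R = 5+3 = 8,  c = 293−8² = 229
v_rel = (-11, 5),  |v_rel|² = 146;  v_rel·d = (-11)·(-17) + (5)·(2) = 197
146·t² − 394·t + 229 = 0  ⇒  m = 197² − 146·229 = 5375
m = 5375 > 0,  v_rel·d = 197 > 0  ⇒  inside

inside=yes margin=5375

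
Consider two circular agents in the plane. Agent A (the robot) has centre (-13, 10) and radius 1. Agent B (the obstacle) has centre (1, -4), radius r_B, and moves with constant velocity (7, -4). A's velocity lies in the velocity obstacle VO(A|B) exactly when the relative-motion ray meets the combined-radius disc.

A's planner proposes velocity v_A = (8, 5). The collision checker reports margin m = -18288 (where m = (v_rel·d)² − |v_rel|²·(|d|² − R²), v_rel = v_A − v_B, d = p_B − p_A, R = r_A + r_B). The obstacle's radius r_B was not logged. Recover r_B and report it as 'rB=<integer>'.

m = -18288
d = (14, -14);  v_rel = (1, 9),  |v_rel|² = 82
v_rel×d = (1)·(-14) − (9)·(14) = -140
since m = R²·82 − (-140)²:  R² = (19600 + -18288) / 82 = 16
R = √16 = 4  ⇒  r_B = 4 − 1 = 3

rB=3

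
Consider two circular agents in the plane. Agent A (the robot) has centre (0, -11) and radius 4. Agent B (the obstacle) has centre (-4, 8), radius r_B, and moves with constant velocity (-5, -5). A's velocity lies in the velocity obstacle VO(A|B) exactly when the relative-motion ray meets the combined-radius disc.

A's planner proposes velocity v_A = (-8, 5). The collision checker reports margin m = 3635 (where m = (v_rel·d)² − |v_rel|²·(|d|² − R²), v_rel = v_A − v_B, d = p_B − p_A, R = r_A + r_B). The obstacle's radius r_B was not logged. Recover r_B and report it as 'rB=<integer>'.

m = 3635
d = (-4, 19);  v_rel = (-3, 10),  |v_rel|² = 109
v_rel×d = (-3)·(19) − (10)·(-4) = -17
since m = R²·109 − (-17)²:  R² = (289 + 3635) / 109 = 36
R = √36 = 6  ⇒  r_B = 6 − 4 = 2

rB=2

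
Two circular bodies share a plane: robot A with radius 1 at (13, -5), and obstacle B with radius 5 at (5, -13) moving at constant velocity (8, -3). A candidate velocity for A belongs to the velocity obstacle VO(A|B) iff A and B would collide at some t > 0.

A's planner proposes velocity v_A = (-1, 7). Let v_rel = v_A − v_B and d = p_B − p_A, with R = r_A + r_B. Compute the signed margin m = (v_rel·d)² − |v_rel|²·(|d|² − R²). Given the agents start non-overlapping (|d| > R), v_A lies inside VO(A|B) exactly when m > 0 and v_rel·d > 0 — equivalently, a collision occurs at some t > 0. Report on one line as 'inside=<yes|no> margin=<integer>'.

d = (-8, -8),  |d|² = 128;  R = 1+5 = 6,  c = 128−6² = 92
v_rel = (-9, 10),  |v_rel|² = 181;  v_rel·d = (-9)·(-8) + (10)·(-8) = -8
181·t² + 16·t + 92 = 0  ⇒  m = (-8)² − 181·92 = -16588
m = -16588 < 0,  v_rel·d = -8 < 0  ⇒  outside

inside=no margin=-16588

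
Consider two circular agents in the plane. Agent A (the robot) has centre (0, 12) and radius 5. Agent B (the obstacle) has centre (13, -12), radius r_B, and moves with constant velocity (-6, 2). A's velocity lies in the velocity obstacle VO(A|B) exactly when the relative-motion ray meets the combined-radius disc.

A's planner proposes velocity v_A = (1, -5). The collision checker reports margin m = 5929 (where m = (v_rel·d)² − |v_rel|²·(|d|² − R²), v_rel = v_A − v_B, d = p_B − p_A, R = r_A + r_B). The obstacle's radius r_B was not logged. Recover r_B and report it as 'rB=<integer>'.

m = 5929
d = (13, -24);  v_rel = (7, -7),  |v_rel|² = 98
v_rel×d = (7)·(-24) − (-7)·(13) = -77
since m = R²·98 − (-77)²:  R² = (5929 + 5929) / 98 = 121
R = √121 = 11  ⇒  r_B = 11 − 5 = 6

rB=6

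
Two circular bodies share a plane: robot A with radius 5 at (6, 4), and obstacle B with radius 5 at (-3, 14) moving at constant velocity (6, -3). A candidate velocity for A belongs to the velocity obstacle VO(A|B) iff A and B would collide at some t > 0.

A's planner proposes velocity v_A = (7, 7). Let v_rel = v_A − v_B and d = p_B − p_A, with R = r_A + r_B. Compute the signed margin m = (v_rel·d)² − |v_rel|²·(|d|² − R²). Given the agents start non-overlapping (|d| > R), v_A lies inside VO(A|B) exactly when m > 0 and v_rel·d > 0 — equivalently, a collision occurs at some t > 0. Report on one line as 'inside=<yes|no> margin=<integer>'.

d = (-9, 10),  |d|² = 181;  R = 5+5 = 10,  c = 181−10² = 81
v_rel = (1, 10),  |v_rel|² = 101;  v_rel·d = (1)·(-9) + (10)·(10) = 91
101·t² − 182·t + 81 = 0  ⇒  m = 91² − 101·81 = 100
m = 100 > 0,  v_rel·d = 91 > 0  ⇒  inside

inside=yes margin=100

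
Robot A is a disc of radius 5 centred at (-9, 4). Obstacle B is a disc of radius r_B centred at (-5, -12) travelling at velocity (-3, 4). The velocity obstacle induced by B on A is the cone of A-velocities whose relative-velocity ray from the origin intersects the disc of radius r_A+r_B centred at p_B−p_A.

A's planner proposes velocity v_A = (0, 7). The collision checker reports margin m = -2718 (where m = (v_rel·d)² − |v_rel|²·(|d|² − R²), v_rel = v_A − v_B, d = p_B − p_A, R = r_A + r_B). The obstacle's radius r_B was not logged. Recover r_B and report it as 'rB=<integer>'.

m = -2718
d = (4, -16);  v_rel = (3, 3),  |v_rel|² = 18
v_rel×d = (3)·(-16) − (3)·(4) = -60
since m = R²·18 − (-60)²:  R² = (3600 + -2718) / 18 = 49
R = √49 = 7  ⇒  r_B = 7 − 5 = 2

rB=2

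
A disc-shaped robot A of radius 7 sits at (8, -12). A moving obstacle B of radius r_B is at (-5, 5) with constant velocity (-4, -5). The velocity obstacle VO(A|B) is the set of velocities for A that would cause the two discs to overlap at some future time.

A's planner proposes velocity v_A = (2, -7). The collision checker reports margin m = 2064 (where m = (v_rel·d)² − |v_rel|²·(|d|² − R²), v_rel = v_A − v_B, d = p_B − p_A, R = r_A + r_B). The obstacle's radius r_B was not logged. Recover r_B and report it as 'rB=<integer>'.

m = 2064
d = (-13, 17);  v_rel = (6, -2),  |v_rel|² = 40
v_rel×d = (6)·(17) − (-2)·(-13) = 76
since m = R²·40 − 76²:  R² = (5776 + 2064) / 40 = 196
R = √196 = 14  ⇒  r_B = 14 − 7 = 7

rB=7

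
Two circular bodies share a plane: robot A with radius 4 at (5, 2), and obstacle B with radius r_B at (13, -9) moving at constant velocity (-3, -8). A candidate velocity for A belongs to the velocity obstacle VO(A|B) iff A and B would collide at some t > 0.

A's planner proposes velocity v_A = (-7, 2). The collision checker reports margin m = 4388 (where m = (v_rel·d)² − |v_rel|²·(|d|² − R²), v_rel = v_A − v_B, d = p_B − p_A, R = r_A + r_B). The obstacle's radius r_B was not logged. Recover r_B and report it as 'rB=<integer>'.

m = 4388
d = (8, -11);  v_rel = (-4, 10),  |v_rel|² = 116
v_rel×d = (-4)·(-11) − (10)·(8) = -36
since m = R²·116 − (-36)²:  R² = (1296 + 4388) / 116 = 49
R = √49 = 7  ⇒  r_B = 7 − 4 = 3

rB=3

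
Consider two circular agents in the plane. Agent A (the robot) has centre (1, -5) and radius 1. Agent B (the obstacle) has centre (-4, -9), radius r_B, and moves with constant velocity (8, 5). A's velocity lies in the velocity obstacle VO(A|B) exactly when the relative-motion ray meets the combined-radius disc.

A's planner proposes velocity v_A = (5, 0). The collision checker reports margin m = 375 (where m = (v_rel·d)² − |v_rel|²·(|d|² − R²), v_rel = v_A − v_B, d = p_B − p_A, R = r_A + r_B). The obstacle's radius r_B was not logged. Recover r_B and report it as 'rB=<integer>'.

m = 375
d = (-5, -4);  v_rel = (-3, -5),  |v_rel|² = 34
v_rel×d = (-3)·(-4) − (-5)·(-5) = -13
since m = R²·34 − (-13)²:  R² = (169 + 375) / 34 = 16
R = √16 = 4  ⇒  r_B = 4 − 1 = 3

rB=3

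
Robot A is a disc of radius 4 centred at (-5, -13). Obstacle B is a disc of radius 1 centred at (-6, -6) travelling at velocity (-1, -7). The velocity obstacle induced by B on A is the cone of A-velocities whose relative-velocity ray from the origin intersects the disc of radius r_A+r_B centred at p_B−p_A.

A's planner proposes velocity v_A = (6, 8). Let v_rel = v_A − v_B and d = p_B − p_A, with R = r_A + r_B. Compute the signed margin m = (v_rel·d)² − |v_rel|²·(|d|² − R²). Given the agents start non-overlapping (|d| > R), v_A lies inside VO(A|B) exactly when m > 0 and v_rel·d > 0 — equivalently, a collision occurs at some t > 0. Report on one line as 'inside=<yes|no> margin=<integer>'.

d = (-1, 7),  |d|² = 50;  R = 4+1 = 5,  c = 50−5² = 25
v_rel = (7, 15),  |v_rel|² = 274;  v_rel·d = (7)·(-1) + (15)·(7) = 98
274·t² − 196·t + 25 = 0  ⇒  m = 98² − 274·25 = 2754
m = 2754 > 0,  v_rel·d = 98 > 0  ⇒  inside

inside=yes margin=2754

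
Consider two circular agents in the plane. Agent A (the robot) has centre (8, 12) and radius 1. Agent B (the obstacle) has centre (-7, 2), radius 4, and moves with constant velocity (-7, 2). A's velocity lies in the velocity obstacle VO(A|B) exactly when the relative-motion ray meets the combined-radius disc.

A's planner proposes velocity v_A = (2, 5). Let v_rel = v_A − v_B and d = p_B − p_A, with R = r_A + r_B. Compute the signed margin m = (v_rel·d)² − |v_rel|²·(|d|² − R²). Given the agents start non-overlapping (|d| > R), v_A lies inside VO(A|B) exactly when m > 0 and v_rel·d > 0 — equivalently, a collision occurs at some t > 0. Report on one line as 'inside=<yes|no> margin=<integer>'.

d = (-15, -10),  |d|² = 325;  R = 1+4 = 5,  c = 325−5² = 300
v_rel = (9, 3),  |v_rel|² = 90;  v_rel·d = (9)·(-15) + (3)·(-10) = -165
90·t² + 330·t + 300 = 0  ⇒  m = (-165)² − 90·300 = 225
m = 225 > 0,  v_rel·d = -165 < 0  ⇒  outside

inside=no margin=225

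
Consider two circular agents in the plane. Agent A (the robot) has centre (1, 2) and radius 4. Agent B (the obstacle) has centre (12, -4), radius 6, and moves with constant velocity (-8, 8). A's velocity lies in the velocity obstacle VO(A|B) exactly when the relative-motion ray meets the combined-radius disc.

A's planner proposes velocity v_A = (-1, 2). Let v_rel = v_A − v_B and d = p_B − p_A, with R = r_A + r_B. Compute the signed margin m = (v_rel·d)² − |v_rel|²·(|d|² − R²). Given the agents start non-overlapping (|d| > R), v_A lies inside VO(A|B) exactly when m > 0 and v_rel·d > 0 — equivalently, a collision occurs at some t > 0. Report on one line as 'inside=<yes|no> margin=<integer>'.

d = (11, -6),  |d|² = 157;  R = 4+6 = 10,  c = 157−10² = 57
v_rel = (7, -6),  |v_rel|² = 85;  v_rel·d = (7)·(11) + (-6)·(-6) = 113
85·t² − 226·t + 57 = 0  ⇒  m = 113² − 85·57 = 7924
m = 7924 > 0,  v_rel·d = 113 > 0  ⇒  inside

inside=yes margin=7924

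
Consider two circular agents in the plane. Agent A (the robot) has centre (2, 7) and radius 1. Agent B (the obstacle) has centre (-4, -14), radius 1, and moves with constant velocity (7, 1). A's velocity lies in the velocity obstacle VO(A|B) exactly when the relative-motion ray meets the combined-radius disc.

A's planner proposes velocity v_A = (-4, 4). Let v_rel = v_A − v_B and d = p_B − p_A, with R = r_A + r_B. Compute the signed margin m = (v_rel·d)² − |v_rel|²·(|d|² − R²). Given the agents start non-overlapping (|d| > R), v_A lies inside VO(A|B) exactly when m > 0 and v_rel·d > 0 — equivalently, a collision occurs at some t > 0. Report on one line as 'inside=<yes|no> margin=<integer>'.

d = (-6, -21),  |d|² = 477;  R = 1+1 = 2,  c = 477−2² = 473
v_rel = (-11, 3),  |v_rel|² = 130;  v_rel·d = (-11)·(-6) + (3)·(-21) = 3
130·t² − 6·t + 473 = 0  ⇒  m = 3² − 130·473 = -61481
m = -61481 < 0,  v_rel·d = 3 > 0  ⇒  outside

inside=no margin=-61481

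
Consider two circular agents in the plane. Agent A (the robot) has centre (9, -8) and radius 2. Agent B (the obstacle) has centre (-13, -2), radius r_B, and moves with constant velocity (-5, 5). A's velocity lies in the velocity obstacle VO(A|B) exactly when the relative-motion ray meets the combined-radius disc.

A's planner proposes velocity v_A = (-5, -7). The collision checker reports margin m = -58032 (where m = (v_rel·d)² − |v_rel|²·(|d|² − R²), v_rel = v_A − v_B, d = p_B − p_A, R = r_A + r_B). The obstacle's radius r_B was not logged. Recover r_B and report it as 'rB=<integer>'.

m = -58032
d = (-22, 6);  v_rel = (0, -12),  |v_rel|² = 144
v_rel×d = (0)·(6) − (-12)·(-22) = -264
since m = R²·144 − (-264)²:  R² = (69696 + -58032) / 144 = 81
R = √81 = 9  ⇒  r_B = 9 − 2 = 7

rB=7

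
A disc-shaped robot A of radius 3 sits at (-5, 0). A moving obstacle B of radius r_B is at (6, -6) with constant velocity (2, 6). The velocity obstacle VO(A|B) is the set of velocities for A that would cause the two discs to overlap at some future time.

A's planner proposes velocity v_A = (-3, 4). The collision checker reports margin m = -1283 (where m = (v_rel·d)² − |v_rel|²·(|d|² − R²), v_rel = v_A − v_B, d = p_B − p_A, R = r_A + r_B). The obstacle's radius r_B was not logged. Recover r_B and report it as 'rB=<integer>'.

m = -1283
d = (11, -6);  v_rel = (-5, -2),  |v_rel|² = 29
v_rel×d = (-5)·(-6) − (-2)·(11) = 52
since m = R²·29 − 52²:  R² = (2704 + -1283) / 29 = 49
R = √49 = 7  ⇒  r_B = 7 − 3 = 4

rB=4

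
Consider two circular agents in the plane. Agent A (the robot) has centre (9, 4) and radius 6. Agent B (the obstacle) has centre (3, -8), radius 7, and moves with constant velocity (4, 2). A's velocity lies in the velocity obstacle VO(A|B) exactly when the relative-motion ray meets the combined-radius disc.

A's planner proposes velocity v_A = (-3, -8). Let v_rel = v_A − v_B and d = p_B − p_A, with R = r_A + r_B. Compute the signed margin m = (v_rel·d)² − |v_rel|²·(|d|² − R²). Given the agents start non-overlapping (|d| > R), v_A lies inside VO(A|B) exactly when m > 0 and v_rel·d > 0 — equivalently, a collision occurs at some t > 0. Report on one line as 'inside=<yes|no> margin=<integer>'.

d = (-6, -12),  |d|² = 180;  R = 6+7 = 13,  c = 180−13² = 11
v_rel = (-7, -10),  |v_rel|² = 149;  v_rel·d = (-7)·(-6) + (-10)·(-12) = 162
149·t² − 324·t + 11 = 0  ⇒  m = 162² − 149·11 = 24605
m = 24605 > 0,  v_rel·d = 162 > 0  ⇒  inside

inside=yes margin=24605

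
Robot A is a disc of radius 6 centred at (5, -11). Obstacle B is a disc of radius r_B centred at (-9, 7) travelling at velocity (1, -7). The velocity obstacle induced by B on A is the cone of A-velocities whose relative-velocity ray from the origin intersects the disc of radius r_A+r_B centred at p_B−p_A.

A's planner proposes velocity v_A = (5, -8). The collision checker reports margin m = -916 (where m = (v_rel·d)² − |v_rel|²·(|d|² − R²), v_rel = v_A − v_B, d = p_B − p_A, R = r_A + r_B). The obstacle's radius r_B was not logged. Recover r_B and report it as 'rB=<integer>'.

m = -916
d = (-14, 18);  v_rel = (4, -1),  |v_rel|² = 17
v_rel×d = (4)·(18) − (-1)·(-14) = 58
since m = R²·17 − 58²:  R² = (3364 + -916) / 17 = 144
R = √144 = 12  ⇒  r_B = 12 − 6 = 6

rB=6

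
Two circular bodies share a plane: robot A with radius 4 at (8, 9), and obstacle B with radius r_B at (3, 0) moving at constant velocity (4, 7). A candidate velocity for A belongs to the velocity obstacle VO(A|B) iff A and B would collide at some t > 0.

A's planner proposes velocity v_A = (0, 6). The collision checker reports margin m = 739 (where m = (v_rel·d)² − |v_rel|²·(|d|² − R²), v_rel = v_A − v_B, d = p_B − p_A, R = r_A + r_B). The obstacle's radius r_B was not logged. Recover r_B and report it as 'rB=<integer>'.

m = 739
d = (-5, -9);  v_rel = (-4, -1),  |v_rel|² = 17
v_rel×d = (-4)·(-9) − (-1)·(-5) = 31
since m = R²·17 − 31²:  R² = (961 + 739) / 17 = 100
R = √100 = 10  ⇒  r_B = 10 − 4 = 6

rB=6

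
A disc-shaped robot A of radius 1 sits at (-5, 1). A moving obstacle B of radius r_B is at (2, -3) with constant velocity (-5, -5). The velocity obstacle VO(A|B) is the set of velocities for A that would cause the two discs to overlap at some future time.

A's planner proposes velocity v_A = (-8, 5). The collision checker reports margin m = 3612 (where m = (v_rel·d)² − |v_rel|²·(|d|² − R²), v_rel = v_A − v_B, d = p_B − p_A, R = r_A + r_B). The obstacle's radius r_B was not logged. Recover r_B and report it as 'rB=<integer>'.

m = 3612
d = (7, -4);  v_rel = (-3, 10),  |v_rel|² = 109
v_rel×d = (-3)·(-4) − (10)·(7) = -58
since m = R²·109 − (-58)²:  R² = (3364 + 3612) / 109 = 64
R = √64 = 8  ⇒  r_B = 8 − 1 = 7

rB=7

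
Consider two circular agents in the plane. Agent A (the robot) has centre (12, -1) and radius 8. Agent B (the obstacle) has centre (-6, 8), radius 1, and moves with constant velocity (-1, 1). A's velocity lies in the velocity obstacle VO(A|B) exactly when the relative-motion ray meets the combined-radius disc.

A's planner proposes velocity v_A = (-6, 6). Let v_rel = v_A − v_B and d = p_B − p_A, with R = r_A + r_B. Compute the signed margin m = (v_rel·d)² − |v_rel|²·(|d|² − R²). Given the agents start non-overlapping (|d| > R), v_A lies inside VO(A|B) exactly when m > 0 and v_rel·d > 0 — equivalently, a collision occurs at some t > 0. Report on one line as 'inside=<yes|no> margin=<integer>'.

d = (-18, 9),  |d|² = 405;  R = 8+1 = 9,  c = 405−9² = 324
v_rel = (-5, 5),  |v_rel|² = 50;  v_rel·d = (-5)·(-18) + (5)·(9) = 135
50·t² − 270·t + 324 = 0  ⇒  m = 135² − 50·324 = 2025
m = 2025 > 0,  v_rel·d = 135 > 0  ⇒  inside

inside=yes margin=2025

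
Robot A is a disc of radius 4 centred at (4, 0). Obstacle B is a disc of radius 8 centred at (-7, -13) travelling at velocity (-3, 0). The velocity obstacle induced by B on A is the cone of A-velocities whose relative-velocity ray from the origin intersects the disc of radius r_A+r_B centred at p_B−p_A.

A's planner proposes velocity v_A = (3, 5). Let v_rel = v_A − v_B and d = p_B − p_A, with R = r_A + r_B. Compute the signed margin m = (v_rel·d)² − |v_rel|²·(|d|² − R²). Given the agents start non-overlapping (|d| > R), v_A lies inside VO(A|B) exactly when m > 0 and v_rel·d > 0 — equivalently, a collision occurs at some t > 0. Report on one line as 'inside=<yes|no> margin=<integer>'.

d = (-11, -13),  |d|² = 290;  R = 4+8 = 12,  c = 290−12² = 146
v_rel = (6, 5),  |v_rel|² = 61;  v_rel·d = (6)·(-11) + (5)·(-13) = -131
61·t² + 262·t + 146 = 0  ⇒  m = (-131)² − 61·146 = 8255
m = 8255 > 0,  v_rel·d = -131 < 0  ⇒  outside

inside=no margin=8255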